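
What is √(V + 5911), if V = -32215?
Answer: 8*I*√411 ≈ 162.19*I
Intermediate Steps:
√(V + 5911) = √(-32215 + 5911) = √(-26304) = 8*I*√411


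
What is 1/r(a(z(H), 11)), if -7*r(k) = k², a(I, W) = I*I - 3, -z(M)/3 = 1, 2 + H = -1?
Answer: -7/36 ≈ -0.19444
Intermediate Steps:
H = -3 (H = -2 - 1 = -3)
z(M) = -3 (z(M) = -3*1 = -3)
a(I, W) = -3 + I² (a(I, W) = I² - 3 = -3 + I²)
r(k) = -k²/7
1/r(a(z(H), 11)) = 1/(-(-3 + (-3)²)²/7) = 1/(-(-3 + 9)²/7) = 1/(-⅐*6²) = 1/(-⅐*36) = 1/(-36/7) = -7/36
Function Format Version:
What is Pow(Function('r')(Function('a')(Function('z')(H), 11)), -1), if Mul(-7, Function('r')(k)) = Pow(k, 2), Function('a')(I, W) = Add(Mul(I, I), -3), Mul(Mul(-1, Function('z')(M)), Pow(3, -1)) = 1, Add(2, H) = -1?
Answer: Rational(-7, 36) ≈ -0.19444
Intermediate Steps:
H = -3 (H = Add(-2, -1) = -3)
Function('z')(M) = -3 (Function('z')(M) = Mul(-3, 1) = -3)
Function('a')(I, W) = Add(-3, Pow(I, 2)) (Function('a')(I, W) = Add(Pow(I, 2), -3) = Add(-3, Pow(I, 2)))
Function('r')(k) = Mul(Rational(-1, 7), Pow(k, 2))
Pow(Function('r')(Function('a')(Function('z')(H), 11)), -1) = Pow(Mul(Rational(-1, 7), Pow(Add(-3, Pow(-3, 2)), 2)), -1) = Pow(Mul(Rational(-1, 7), Pow(Add(-3, 9), 2)), -1) = Pow(Mul(Rational(-1, 7), Pow(6, 2)), -1) = Pow(Mul(Rational(-1, 7), 36), -1) = Pow(Rational(-36, 7), -1) = Rational(-7, 36)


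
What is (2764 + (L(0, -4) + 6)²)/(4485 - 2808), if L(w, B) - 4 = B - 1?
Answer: 2789/1677 ≈ 1.6631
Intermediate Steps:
L(w, B) = 3 + B (L(w, B) = 4 + (B - 1) = 4 + (-1 + B) = 3 + B)
(2764 + (L(0, -4) + 6)²)/(4485 - 2808) = (2764 + ((3 - 4) + 6)²)/(4485 - 2808) = (2764 + (-1 + 6)²)/1677 = (2764 + 5²)*(1/1677) = (2764 + 25)*(1/1677) = 2789*(1/1677) = 2789/1677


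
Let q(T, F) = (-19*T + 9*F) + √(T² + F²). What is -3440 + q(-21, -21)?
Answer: -3230 + 21*√2 ≈ -3200.3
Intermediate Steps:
q(T, F) = √(F² + T²) - 19*T + 9*F (q(T, F) = (-19*T + 9*F) + √(F² + T²) = √(F² + T²) - 19*T + 9*F)
-3440 + q(-21, -21) = -3440 + (√((-21)² + (-21)²) - 19*(-21) + 9*(-21)) = -3440 + (√(441 + 441) + 399 - 189) = -3440 + (√882 + 399 - 189) = -3440 + (21*√2 + 399 - 189) = -3440 + (210 + 21*√2) = -3230 + 21*√2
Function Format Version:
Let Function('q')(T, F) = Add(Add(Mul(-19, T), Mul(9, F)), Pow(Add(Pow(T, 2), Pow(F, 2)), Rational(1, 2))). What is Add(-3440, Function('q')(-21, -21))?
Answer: Add(-3230, Mul(21, Pow(2, Rational(1, 2)))) ≈ -3200.3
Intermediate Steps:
Function('q')(T, F) = Add(Pow(Add(Pow(F, 2), Pow(T, 2)), Rational(1, 2)), Mul(-19, T), Mul(9, F)) (Function('q')(T, F) = Add(Add(Mul(-19, T), Mul(9, F)), Pow(Add(Pow(F, 2), Pow(T, 2)), Rational(1, 2))) = Add(Pow(Add(Pow(F, 2), Pow(T, 2)), Rational(1, 2)), Mul(-19, T), Mul(9, F)))
Add(-3440, Function('q')(-21, -21)) = Add(-3440, Add(Pow(Add(Pow(-21, 2), Pow(-21, 2)), Rational(1, 2)), Mul(-19, -21), Mul(9, -21))) = Add(-3440, Add(Pow(Add(441, 441), Rational(1, 2)), 399, -189)) = Add(-3440, Add(Pow(882, Rational(1, 2)), 399, -189)) = Add(-3440, Add(Mul(21, Pow(2, Rational(1, 2))), 399, -189)) = Add(-3440, Add(210, Mul(21, Pow(2, Rational(1, 2))))) = Add(-3230, Mul(21, Pow(2, Rational(1, 2))))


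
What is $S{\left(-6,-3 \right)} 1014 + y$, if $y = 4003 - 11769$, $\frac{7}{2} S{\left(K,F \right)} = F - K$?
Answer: $- \frac{48278}{7} \approx -6896.9$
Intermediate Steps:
$S{\left(K,F \right)} = - \frac{2 K}{7} + \frac{2 F}{7}$ ($S{\left(K,F \right)} = \frac{2 \left(F - K\right)}{7} = - \frac{2 K}{7} + \frac{2 F}{7}$)
$y = -7766$
$S{\left(-6,-3 \right)} 1014 + y = \left(\left(- \frac{2}{7}\right) \left(-6\right) + \frac{2}{7} \left(-3\right)\right) 1014 - 7766 = \left(\frac{12}{7} - \frac{6}{7}\right) 1014 - 7766 = \frac{6}{7} \cdot 1014 - 7766 = \frac{6084}{7} - 7766 = - \frac{48278}{7}$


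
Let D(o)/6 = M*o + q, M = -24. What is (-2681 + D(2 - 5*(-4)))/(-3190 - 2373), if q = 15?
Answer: 5759/5563 ≈ 1.0352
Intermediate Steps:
D(o) = 90 - 144*o (D(o) = 6*(-24*o + 15) = 6*(15 - 24*o) = 90 - 144*o)
(-2681 + D(2 - 5*(-4)))/(-3190 - 2373) = (-2681 + (90 - 144*(2 - 5*(-4))))/(-3190 - 2373) = (-2681 + (90 - 144*(2 + 20)))/(-5563) = (-2681 + (90 - 144*22))*(-1/5563) = (-2681 + (90 - 3168))*(-1/5563) = (-2681 - 3078)*(-1/5563) = -5759*(-1/5563) = 5759/5563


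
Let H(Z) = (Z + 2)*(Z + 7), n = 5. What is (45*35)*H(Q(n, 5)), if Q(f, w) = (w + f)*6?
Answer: 6542550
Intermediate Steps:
Q(f, w) = 6*f + 6*w (Q(f, w) = (f + w)*6 = 6*f + 6*w)
H(Z) = (2 + Z)*(7 + Z)
(45*35)*H(Q(n, 5)) = (45*35)*(14 + (6*5 + 6*5)² + 9*(6*5 + 6*5)) = 1575*(14 + (30 + 30)² + 9*(30 + 30)) = 1575*(14 + 60² + 9*60) = 1575*(14 + 3600 + 540) = 1575*4154 = 6542550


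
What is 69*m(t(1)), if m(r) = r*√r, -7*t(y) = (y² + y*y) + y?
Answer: -207*I*√21/49 ≈ -19.359*I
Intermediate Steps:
t(y) = -2*y²/7 - y/7 (t(y) = -((y² + y*y) + y)/7 = -((y² + y²) + y)/7 = -(2*y² + y)/7 = -(y + 2*y²)/7 = -2*y²/7 - y/7)
m(r) = r^(3/2)
69*m(t(1)) = 69*(-⅐*1*(1 + 2*1))^(3/2) = 69*(-⅐*1*(1 + 2))^(3/2) = 69*(-⅐*1*3)^(3/2) = 69*(-3/7)^(3/2) = 69*(-3*I*√21/49) = -207*I*√21/49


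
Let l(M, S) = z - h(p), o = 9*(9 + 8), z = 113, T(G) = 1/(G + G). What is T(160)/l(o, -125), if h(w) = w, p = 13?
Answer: 1/32000 ≈ 3.1250e-5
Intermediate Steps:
T(G) = 1/(2*G)
o = 153 (o = 9*17 = 153)
l(M, S) = 100 (l(M, S) = 113 - 1*13 = 113 - 13 = 100)
T(160)/l(o, -125) = ((½)/160)/100 = ((½)*(1/160))*(1/100) = (1/320)*(1/100) = 1/32000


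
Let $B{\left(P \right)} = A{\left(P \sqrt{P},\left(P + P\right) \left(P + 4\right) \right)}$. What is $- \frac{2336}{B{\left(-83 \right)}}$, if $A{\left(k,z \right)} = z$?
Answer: $- \frac{1168}{6557} \approx -0.17813$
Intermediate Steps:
$B{\left(P \right)} = 2 P \left(4 + P\right)$ ($B{\left(P \right)} = \left(P + P\right) \left(P + 4\right) = 2 P \left(4 + P\right)$)
$- \frac{2336}{B{\left(-83 \right)}} = - \frac{2336}{2 \left(-83\right) \left(4 - 83\right)} = - \frac{2336}{2 \left(-83\right) \left(-79\right)} = - \frac{2336}{13114} = \left(-2336\right) \frac{1}{13114} = - \frac{1168}{6557}$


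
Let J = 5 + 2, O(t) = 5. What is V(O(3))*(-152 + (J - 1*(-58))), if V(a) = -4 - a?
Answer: 783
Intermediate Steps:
J = 7
V(O(3))*(-152 + (J - 1*(-58))) = (-4 - 1*5)*(-152 + (7 - 1*(-58))) = (-4 - 5)*(-152 + (7 + 58)) = -9*(-152 + 65) = -9*(-87) = 783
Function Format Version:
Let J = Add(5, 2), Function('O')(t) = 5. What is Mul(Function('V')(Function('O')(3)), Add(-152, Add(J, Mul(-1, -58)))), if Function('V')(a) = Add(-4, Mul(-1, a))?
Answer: 783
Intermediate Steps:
J = 7
Mul(Function('V')(Function('O')(3)), Add(-152, Add(J, Mul(-1, -58)))) = Mul(Add(-4, Mul(-1, 5)), Add(-152, Add(7, Mul(-1, -58)))) = Mul(Add(-4, -5), Add(-152, Add(7, 58))) = Mul(-9, Add(-152, 65)) = Mul(-9, -87) = 783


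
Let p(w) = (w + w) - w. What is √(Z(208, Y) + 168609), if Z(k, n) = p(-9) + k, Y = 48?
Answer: 2*√42202 ≈ 410.86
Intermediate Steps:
p(w) = w (p(w) = 2*w - w = w)
Z(k, n) = -9 + k
√(Z(208, Y) + 168609) = √((-9 + 208) + 168609) = √(199 + 168609) = √168808 = 2*√42202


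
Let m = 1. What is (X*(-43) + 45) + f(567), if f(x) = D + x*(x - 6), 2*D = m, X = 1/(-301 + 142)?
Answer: 101166221/318 ≈ 3.1813e+5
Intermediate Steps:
X = -1/159 (X = 1/(-159) = -1/159 ≈ -0.0062893)
D = ½ (D = (½)*1 = ½ ≈ 0.50000)
f(x) = ½ + x*(-6 + x) (f(x) = ½ + x*(x - 6) = ½ + x*(-6 + x))
(X*(-43) + 45) + f(567) = (-1/159*(-43) + 45) + (½ + 567² - 6*567) = (43/159 + 45) + (½ + 321489 - 3402) = 7198/159 + 636175/2 = 101166221/318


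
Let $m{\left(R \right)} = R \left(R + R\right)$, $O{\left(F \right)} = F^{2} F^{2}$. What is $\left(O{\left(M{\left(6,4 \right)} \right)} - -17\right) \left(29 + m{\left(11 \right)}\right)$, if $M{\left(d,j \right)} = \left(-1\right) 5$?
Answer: $173982$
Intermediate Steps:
$M{\left(d,j \right)} = -5$
$O{\left(F \right)} = F^{4}$
$m{\left(R \right)} = 2 R^{2}$ ($m{\left(R \right)} = R 2 R = 2 R^{2}$)
$\left(O{\left(M{\left(6,4 \right)} \right)} - -17\right) \left(29 + m{\left(11 \right)}\right) = \left(\left(-5\right)^{4} - -17\right) \left(29 + 2 \cdot 11^{2}\right) = \left(625 + 17\right) \left(29 + 2 \cdot 121\right) = 642 \left(29 + 242\right) = 642 \cdot 271 = 173982$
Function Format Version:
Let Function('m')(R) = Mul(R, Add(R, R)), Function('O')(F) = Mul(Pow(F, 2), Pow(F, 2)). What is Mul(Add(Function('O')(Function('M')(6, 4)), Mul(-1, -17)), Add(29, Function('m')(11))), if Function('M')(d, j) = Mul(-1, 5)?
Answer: 173982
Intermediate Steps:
Function('M')(d, j) = -5
Function('O')(F) = Pow(F, 4)
Function('m')(R) = Mul(2, Pow(R, 2)) (Function('m')(R) = Mul(R, Mul(2, R)) = Mul(2, Pow(R, 2)))
Mul(Add(Function('O')(Function('M')(6, 4)), Mul(-1, -17)), Add(29, Function('m')(11))) = Mul(Add(Pow(-5, 4), Mul(-1, -17)), Add(29, Mul(2, Pow(11, 2)))) = Mul(Add(625, 17), Add(29, Mul(2, 121))) = Mul(642, Add(29, 242)) = Mul(642, 271) = 173982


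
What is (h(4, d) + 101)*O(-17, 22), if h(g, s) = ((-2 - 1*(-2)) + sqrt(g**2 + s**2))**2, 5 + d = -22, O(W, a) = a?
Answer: 18612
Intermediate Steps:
d = -27 (d = -5 - 22 = -27)
h(g, s) = g**2 + s**2 (h(g, s) = ((-2 + 2) + sqrt(g**2 + s**2))**2 = (0 + sqrt(g**2 + s**2))**2 = (sqrt(g**2 + s**2))**2 = g**2 + s**2)
(h(4, d) + 101)*O(-17, 22) = ((4**2 + (-27)**2) + 101)*22 = ((16 + 729) + 101)*22 = (745 + 101)*22 = 846*22 = 18612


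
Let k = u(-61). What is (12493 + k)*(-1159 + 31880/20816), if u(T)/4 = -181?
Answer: -35445085677/2602 ≈ -1.3622e+7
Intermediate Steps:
u(T) = -724 (u(T) = 4*(-181) = -724)
k = -724
(12493 + k)*(-1159 + 31880/20816) = (12493 - 724)*(-1159 + 31880/20816) = 11769*(-1159 + 31880*(1/20816)) = 11769*(-1159 + 3985/2602) = 11769*(-3011733/2602) = -35445085677/2602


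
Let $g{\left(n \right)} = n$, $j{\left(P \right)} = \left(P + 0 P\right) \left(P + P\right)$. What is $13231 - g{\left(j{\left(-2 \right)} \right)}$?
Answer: $13223$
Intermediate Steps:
$j{\left(P \right)} = 2 P^{2}$ ($j{\left(P \right)} = \left(P + 0\right) 2 P = P 2 P = 2 P^{2}$)
$13231 - g{\left(j{\left(-2 \right)} \right)} = 13231 - 2 \left(-2\right)^{2} = 13231 - 2 \cdot 4 = 13231 - 8 = 13223$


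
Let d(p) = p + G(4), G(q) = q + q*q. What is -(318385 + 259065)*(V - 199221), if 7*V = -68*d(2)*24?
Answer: 826013929950/7 ≈ 1.1800e+11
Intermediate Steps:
G(q) = q + q**2
d(p) = 20 + p (d(p) = p + 4*(1 + 4) = p + 4*5 = p + 20 = 20 + p)
V = -35904/7 (V = (-68*(20 + 2)*24)/7 = (-68*22*24)/7 = (-1496*24)/7 = (1/7)*(-35904) = -35904/7 ≈ -5129.1)
-(318385 + 259065)*(V - 199221) = -(318385 + 259065)*(-35904/7 - 199221) = -577450*(-1430451)/7 = -1*(-826013929950/7) = 826013929950/7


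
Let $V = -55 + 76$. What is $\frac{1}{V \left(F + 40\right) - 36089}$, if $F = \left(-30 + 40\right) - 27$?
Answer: $- \frac{1}{35606} \approx -2.8085 \cdot 10^{-5}$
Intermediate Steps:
$V = 21$
$F = -17$ ($F = 10 - 27 = -17$)
$\frac{1}{V \left(F + 40\right) - 36089} = \frac{1}{21 \left(-17 + 40\right) - 36089} = \frac{1}{21 \cdot 23 - 36089} = \frac{1}{483 - 36089} = \frac{1}{-35606} = - \frac{1}{35606}$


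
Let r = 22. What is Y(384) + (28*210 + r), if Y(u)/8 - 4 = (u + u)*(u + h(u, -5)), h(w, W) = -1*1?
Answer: 2359086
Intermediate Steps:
h(w, W) = -1
Y(u) = 32 + 16*u*(-1 + u) (Y(u) = 32 + 8*((u + u)*(u - 1)) = 32 + 8*((2*u)*(-1 + u)) = 32 + 8*(2*u*(-1 + u)) = 32 + 16*u*(-1 + u))
Y(384) + (28*210 + r) = (32 - 16*384 + 16*384²) + (28*210 + 22) = (32 - 6144 + 16*147456) + (5880 + 22) = (32 - 6144 + 2359296) + 5902 = 2353184 + 5902 = 2359086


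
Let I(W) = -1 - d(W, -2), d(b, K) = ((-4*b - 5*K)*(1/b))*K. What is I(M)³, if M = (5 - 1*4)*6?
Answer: -4913/27 ≈ -181.96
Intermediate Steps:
d(b, K) = K*(-5*K - 4*b)/b (d(b, K) = ((-5*K - 4*b)/b)*K = K*(-5*K - 4*b)/b)
M = 6 (M = (5 - 4)*6 = 1*6 = 6)
I(W) = -1 - 2*(-10 + 4*W)/W (I(W) = -1 - (-1)*(-2)*(4*W + 5*(-2))/W = -1 - (-1)*(-2)*(4*W - 10)/W = -1 - (-1)*(-2)*(-10 + 4*W)/W = -1 - 2*(-10 + 4*W)/W)
I(M)³ = (-9 + 20/6)³ = (-9 + 20*(⅙))³ = (-9 + 10/3)³ = (-17/3)³ = -4913/27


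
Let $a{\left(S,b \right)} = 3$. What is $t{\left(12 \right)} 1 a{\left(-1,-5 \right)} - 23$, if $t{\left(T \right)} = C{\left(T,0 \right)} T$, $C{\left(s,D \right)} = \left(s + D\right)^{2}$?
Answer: $5161$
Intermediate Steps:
$C{\left(s,D \right)} = \left(D + s\right)^{2}$
$t{\left(T \right)} = T^{3}$ ($t{\left(T \right)} = \left(0 + T\right)^{2} T = T^{2} T = T^{3}$)
$t{\left(12 \right)} 1 a{\left(-1,-5 \right)} - 23 = 12^{3} \cdot 1 \cdot 3 - 23 = 1728 \cdot 3 - 23 = 5184 - 23 = 5161$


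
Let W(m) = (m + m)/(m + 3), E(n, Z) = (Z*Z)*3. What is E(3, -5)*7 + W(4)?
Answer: 3683/7 ≈ 526.14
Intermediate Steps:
E(n, Z) = 3*Z² (E(n, Z) = Z²*3 = 3*Z²)
W(m) = 2*m/(3 + m) (W(m) = (2*m)/(3 + m) = 2*m/(3 + m))
E(3, -5)*7 + W(4) = (3*(-5)²)*7 + 2*4/(3 + 4) = (3*25)*7 + 2*4/7 = 75*7 + 2*4*(⅐) = 525 + 8/7 = 3683/7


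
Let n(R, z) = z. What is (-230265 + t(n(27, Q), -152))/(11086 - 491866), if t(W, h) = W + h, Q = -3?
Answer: 11521/24039 ≈ 0.47926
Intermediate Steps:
(-230265 + t(n(27, Q), -152))/(11086 - 491866) = (-230265 + (-3 - 152))/(11086 - 491866) = (-230265 - 155)/(-480780) = -230420*(-1/480780) = 11521/24039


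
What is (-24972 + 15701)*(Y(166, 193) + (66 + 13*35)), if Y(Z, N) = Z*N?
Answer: -301854489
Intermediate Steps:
Y(Z, N) = N*Z
(-24972 + 15701)*(Y(166, 193) + (66 + 13*35)) = (-24972 + 15701)*(193*166 + (66 + 13*35)) = -9271*(32038 + (66 + 455)) = -9271*(32038 + 521) = -9271*32559 = -301854489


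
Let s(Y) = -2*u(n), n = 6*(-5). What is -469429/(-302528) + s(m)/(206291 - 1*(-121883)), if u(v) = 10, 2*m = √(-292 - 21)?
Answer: 77024171043/49640911936 ≈ 1.5516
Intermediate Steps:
m = I*√313/2 (m = √(-292 - 21)/2 = √(-313)/2 = (I*√313)/2 = I*√313/2 ≈ 8.8459*I)
n = -30
s(Y) = -20 (s(Y) = -2*10 = -20)
-469429/(-302528) + s(m)/(206291 - 1*(-121883)) = -469429/(-302528) - 20/(206291 - 1*(-121883)) = -469429*(-1/302528) - 20/(206291 + 121883) = 469429/302528 - 20/328174 = 469429/302528 - 20*1/328174 = 469429/302528 - 10/164087 = 77024171043/49640911936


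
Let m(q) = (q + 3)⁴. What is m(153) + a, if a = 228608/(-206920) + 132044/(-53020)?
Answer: 3691712874373651/6233465 ≈ 5.9224e+8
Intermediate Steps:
a = -22410989/6233465 (a = 228608*(-1/206920) + 132044*(-1/53020) = -28576/25865 - 3001/1205 = -22410989/6233465 ≈ -3.5953)
m(q) = (3 + q)⁴
m(153) + a = (3 + 153)⁴ - 22410989/6233465 = 156⁴ - 22410989/6233465 = 592240896 - 22410989/6233465 = 3691712874373651/6233465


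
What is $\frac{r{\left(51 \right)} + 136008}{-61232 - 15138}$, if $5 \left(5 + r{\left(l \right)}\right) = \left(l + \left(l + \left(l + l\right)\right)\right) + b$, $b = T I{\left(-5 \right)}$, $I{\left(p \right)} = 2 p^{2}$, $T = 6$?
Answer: $- \frac{97217}{54550} \approx -1.7822$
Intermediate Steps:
$b = 300$ ($b = 6 \cdot 2 \left(-5\right)^{2} = 6 \cdot 2 \cdot 25 = 6 \cdot 50 = 300$)
$r{\left(l \right)} = 55 + \frac{4 l}{5}$ ($r{\left(l \right)} = -5 + \frac{\left(l + \left(l + \left(l + l\right)\right)\right) + 300}{5} = -5 + \frac{\left(l + \left(l + 2 l\right)\right) + 300}{5} = -5 + \frac{\left(l + 3 l\right) + 300}{5} = -5 + \frac{4 l + 300}{5} = -5 + \frac{300 + 4 l}{5} = -5 + \left(60 + \frac{4 l}{5}\right) = 55 + \frac{4 l}{5}$)
$\frac{r{\left(51 \right)} + 136008}{-61232 - 15138} = \frac{\left(55 + \frac{4}{5} \cdot 51\right) + 136008}{-61232 - 15138} = \frac{\left(55 + \frac{204}{5}\right) + 136008}{-76370} = \left(\frac{479}{5} + 136008\right) \left(- \frac{1}{76370}\right) = \frac{680519}{5} \left(- \frac{1}{76370}\right) = - \frac{97217}{54550}$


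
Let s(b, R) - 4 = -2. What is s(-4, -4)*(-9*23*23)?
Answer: -9522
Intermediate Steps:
s(b, R) = 2 (s(b, R) = 4 - 2 = 2)
s(-4, -4)*(-9*23*23) = 2*(-9*23*23) = 2*(-207*23) = 2*(-4761) = -9522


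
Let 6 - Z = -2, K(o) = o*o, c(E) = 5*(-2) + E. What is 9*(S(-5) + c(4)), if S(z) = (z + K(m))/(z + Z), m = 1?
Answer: -66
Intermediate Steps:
c(E) = -10 + E
K(o) = o²
Z = 8 (Z = 6 - 1*(-2) = 6 + 2 = 8)
S(z) = (1 + z)/(8 + z) (S(z) = (z + 1²)/(z + 8) = (z + 1)/(8 + z) = (1 + z)/(8 + z))
9*(S(-5) + c(4)) = 9*((1 - 5)/(8 - 5) + (-10 + 4)) = 9*(-4/3 - 6) = 9*(-22/3) = -66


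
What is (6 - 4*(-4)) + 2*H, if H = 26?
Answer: 74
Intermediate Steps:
(6 - 4*(-4)) + 2*H = (6 - 4*(-4)) + 2*26 = (6 + 16) + 52 = 22 + 52 = 74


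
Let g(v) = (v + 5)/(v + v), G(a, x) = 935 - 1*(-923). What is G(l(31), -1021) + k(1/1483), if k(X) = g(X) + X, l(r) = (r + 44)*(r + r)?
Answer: 8254379/1483 ≈ 5566.0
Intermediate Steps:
l(r) = 2*r*(44 + r) (l(r) = (44 + r)*(2*r) = 2*r*(44 + r))
G(a, x) = 1858 (G(a, x) = 935 + 923 = 1858)
g(v) = (5 + v)/(2*v) (g(v) = (5 + v)/((2*v)) = (5 + v)*(1/(2*v)) = (5 + v)/(2*v))
k(X) = X + (5 + X)/(2*X) (k(X) = (5 + X)/(2*X) + X = X + (5 + X)/(2*X))
G(l(31), -1021) + k(1/1483) = 1858 + (1/2 + 1/1483 + 5/(2*(1/1483))) = 1858 + (1/2 + 1/1483 + (5/2)*1483) = 1858 + (1/2 + 1/1483 + 7415/2) = 1858 + 5498965/1483 = 8254379/1483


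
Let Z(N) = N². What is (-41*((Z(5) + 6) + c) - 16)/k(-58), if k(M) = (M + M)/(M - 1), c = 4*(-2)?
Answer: -56581/116 ≈ -487.77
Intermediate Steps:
c = -8
k(M) = 2*M/(-1 + M) (k(M) = (2*M)/(-1 + M) = 2*M/(-1 + M))
(-41*((Z(5) + 6) + c) - 16)/k(-58) = (-41*((5² + 6) - 8) - 16)/((2*(-58)/(-1 - 58))) = (-41*((25 + 6) - 8) - 16)/((2*(-58)/(-59))) = (-41*(31 - 8) - 16)/((2*(-58)*(-1/59))) = (-41*23 - 16)/(116/59) = (-943 - 16)*(59/116) = -959*59/116 = -56581/116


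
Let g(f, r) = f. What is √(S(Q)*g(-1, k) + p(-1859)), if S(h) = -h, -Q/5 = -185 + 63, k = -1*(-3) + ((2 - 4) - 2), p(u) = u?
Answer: I*√1249 ≈ 35.341*I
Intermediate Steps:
k = -1 (k = 3 + (-2 - 2) = 3 - 4 = -1)
Q = 610 (Q = -5*(-185 + 63) = -5*(-122) = 610)
√(S(Q)*g(-1, k) + p(-1859)) = √(-1*610*(-1) - 1859) = √(-610*(-1) - 1859) = √(610 - 1859) = √(-1249) = I*√1249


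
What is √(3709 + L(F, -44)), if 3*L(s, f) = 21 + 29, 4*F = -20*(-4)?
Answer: √33531/3 ≈ 61.038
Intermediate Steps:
F = 20 (F = (-20*(-4))/4 = (¼)*80 = 20)
L(s, f) = 50/3 (L(s, f) = (21 + 29)/3 = (⅓)*50 = 50/3)
√(3709 + L(F, -44)) = √(3709 + 50/3) = √(11177/3) = √33531/3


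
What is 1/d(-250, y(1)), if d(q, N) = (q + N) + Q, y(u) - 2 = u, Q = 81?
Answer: -1/166 ≈ -0.0060241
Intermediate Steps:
y(u) = 2 + u
d(q, N) = 81 + N + q (d(q, N) = (q + N) + 81 = (N + q) + 81 = 81 + N + q)
1/d(-250, y(1)) = 1/(81 + (2 + 1) - 250) = 1/(81 + 3 - 250) = 1/(-166) = -1/166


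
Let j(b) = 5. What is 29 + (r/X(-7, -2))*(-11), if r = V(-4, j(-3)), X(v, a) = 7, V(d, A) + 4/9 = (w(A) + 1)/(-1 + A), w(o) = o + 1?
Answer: 6791/252 ≈ 26.948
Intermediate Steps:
w(o) = 1 + o
V(d, A) = -4/9 + (2 + A)/(-1 + A) (V(d, A) = -4/9 + ((1 + A) + 1)/(-1 + A) = -4/9 + (2 + A)/(-1 + A))
r = 47/36 (r = (22 + 5*5)/(9*(-1 + 5)) = (1/9)*(22 + 25)/4 = (1/9)*(1/4)*47 = 47/36 ≈ 1.3056)
29 + (r/X(-7, -2))*(-11) = 29 + ((47/36)/7)*(-11) = 29 + ((47/36)*(1/7))*(-11) = 29 + (47/252)*(-11) = 29 - 517/252 = 6791/252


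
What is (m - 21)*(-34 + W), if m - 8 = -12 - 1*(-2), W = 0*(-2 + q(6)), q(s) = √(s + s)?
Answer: 782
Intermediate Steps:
q(s) = √2*√s (q(s) = √(2*s) = √2*√s)
W = 0 (W = 0*(-2 + √2*√6) = 0*(-2 + 2*√3) = 0)
m = -2 (m = 8 + (-12 - 1*(-2)) = 8 + (-12 + 2) = 8 - 10 = -2)
(m - 21)*(-34 + W) = (-2 - 21)*(-34 + 0) = -23*(-34) = 782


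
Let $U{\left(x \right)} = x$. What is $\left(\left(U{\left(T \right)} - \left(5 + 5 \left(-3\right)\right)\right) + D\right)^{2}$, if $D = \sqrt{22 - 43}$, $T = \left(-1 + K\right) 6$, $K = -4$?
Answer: $\left(20 - i \sqrt{21}\right)^{2} \approx 379.0 - 183.3 i$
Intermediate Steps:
$T = -30$ ($T = \left(-1 - 4\right) 6 = \left(-5\right) 6 = -30$)
$D = i \sqrt{21}$ ($D = \sqrt{-21} = i \sqrt{21} \approx 4.5826 i$)
$\left(\left(U{\left(T \right)} - \left(5 + 5 \left(-3\right)\right)\right) + D\right)^{2} = \left(\left(-30 - \left(5 + 5 \left(-3\right)\right)\right) + i \sqrt{21}\right)^{2} = \left(\left(-30 - \left(5 - 15\right)\right) + i \sqrt{21}\right)^{2} = \left(\left(-30 - -10\right) + i \sqrt{21}\right)^{2} = \left(\left(-30 + 10\right) + i \sqrt{21}\right)^{2} = \left(-20 + i \sqrt{21}\right)^{2}$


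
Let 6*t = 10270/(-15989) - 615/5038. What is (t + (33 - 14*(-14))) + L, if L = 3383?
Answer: 1745673983609/483315492 ≈ 3611.9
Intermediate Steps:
t = -61573495/483315492 (t = (10270/(-15989) - 615/5038)/6 = (10270*(-1/15989) - 615*1/5038)/6 = (-10270/15989 - 615/5038)/6 = (⅙)*(-61573495/80552582) = -61573495/483315492 ≈ -0.12740)
(t + (33 - 14*(-14))) + L = (-61573495/483315492 + (33 - 14*(-14))) + 3383 = (-61573495/483315492 + (33 + 196)) + 3383 = (-61573495/483315492 + 229) + 3383 = 110617674173/483315492 + 3383 = 1745673983609/483315492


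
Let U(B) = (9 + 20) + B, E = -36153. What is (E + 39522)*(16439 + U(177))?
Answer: 56077005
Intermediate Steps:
U(B) = 29 + B
(E + 39522)*(16439 + U(177)) = (-36153 + 39522)*(16439 + (29 + 177)) = 3369*(16439 + 206) = 3369*16645 = 56077005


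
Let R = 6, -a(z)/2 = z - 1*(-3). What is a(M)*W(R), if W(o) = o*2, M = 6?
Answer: -216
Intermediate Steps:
a(z) = -6 - 2*z (a(z) = -2*(z - 1*(-3)) = -2*(z + 3) = -2*(3 + z) = -6 - 2*z)
W(o) = 2*o
a(M)*W(R) = (-6 - 2*6)*(2*6) = (-6 - 12)*12 = -18*12 = -216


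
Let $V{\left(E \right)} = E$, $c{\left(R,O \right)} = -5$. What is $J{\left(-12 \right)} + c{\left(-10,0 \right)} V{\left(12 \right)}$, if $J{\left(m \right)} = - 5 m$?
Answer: $0$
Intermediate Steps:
$J{\left(-12 \right)} + c{\left(-10,0 \right)} V{\left(12 \right)} = \left(-5\right) \left(-12\right) - 60 = 60 - 60 = 0$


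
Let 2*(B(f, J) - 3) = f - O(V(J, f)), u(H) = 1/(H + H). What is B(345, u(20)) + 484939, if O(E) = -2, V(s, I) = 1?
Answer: 970231/2 ≈ 4.8512e+5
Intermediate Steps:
u(H) = 1/(2*H)
B(f, J) = 4 + f/2 (B(f, J) = 3 + (f - 1*(-2))/2 = 3 + (f + 2)/2 = 3 + (2 + f)/2 = 3 + (1 + f/2) = 4 + f/2)
B(345, u(20)) + 484939 = (4 + (½)*345) + 484939 = (4 + 345/2) + 484939 = 353/2 + 484939 = 970231/2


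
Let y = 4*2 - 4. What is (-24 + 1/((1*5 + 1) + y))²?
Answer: 57121/100 ≈ 571.21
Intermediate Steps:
y = 4 (y = 8 - 4 = 4)
(-24 + 1/((1*5 + 1) + y))² = (-24 + 1/((1*5 + 1) + 4))² = (-24 + 1/((5 + 1) + 4))² = (-24 + 1/(6 + 4))² = (-24 + 1/10)² = (-24 + ⅒)² = (-239/10)² = 57121/100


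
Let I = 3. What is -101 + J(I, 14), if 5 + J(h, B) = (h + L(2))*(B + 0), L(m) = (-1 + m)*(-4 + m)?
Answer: -92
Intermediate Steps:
J(h, B) = -5 + B*(-2 + h) (J(h, B) = -5 + (h + (4 + 2**2 - 5*2))*(B + 0) = -5 + (h + (4 + 4 - 10))*B = -5 + (h - 2)*B = -5 + (-2 + h)*B = -5 + B*(-2 + h))
-101 + J(I, 14) = -101 + (-5 - 2*14 + 14*3) = -101 + (-5 - 28 + 42) = -101 + 9 = -92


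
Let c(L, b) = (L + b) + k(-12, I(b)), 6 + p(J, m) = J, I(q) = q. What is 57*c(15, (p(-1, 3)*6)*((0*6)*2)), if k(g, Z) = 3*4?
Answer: 1539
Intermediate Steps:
p(J, m) = -6 + J
k(g, Z) = 12
c(L, b) = 12 + L + b (c(L, b) = (L + b) + 12 = 12 + L + b)
57*c(15, (p(-1, 3)*6)*((0*6)*2)) = 57*(12 + 15 + ((-6 - 1)*6)*((0*6)*2)) = 57*(12 + 15 + (-7*6)*(0*2)) = 57*(12 + 15 - 42*0) = 57*(12 + 15 + 0) = 57*27 = 1539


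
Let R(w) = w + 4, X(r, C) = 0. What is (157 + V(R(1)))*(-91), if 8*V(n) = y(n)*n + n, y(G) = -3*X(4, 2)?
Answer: -114751/8 ≈ -14344.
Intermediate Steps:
R(w) = 4 + w
y(G) = 0 (y(G) = -3*0 = 0)
V(n) = n/8 (V(n) = (0*n + n)/8 = (0 + n)/8 = n/8)
(157 + V(R(1)))*(-91) = (157 + (4 + 1)/8)*(-91) = (157 + (⅛)*5)*(-91) = (157 + 5/8)*(-91) = (1261/8)*(-91) = -114751/8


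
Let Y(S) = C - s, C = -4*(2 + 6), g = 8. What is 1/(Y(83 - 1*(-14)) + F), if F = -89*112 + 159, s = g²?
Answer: -1/9905 ≈ -0.00010096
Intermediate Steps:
C = -32 (C = -4*8 = -32)
s = 64 (s = 8² = 64)
F = -9809 (F = -9968 + 159 = -9809)
Y(S) = -96 (Y(S) = -32 - 1*64 = -32 - 64 = -96)
1/(Y(83 - 1*(-14)) + F) = 1/(-96 - 9809) = 1/(-9905) = -1/9905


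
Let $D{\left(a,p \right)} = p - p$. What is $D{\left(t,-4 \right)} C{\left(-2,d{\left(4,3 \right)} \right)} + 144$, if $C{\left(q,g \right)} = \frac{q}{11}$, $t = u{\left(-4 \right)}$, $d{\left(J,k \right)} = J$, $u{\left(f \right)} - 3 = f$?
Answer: $144$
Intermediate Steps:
$u{\left(f \right)} = 3 + f$
$t = -1$ ($t = 3 - 4 = -1$)
$C{\left(q,g \right)} = \frac{q}{11}$ ($C{\left(q,g \right)} = q \frac{1}{11} = \frac{q}{11}$)
$D{\left(a,p \right)} = 0$
$D{\left(t,-4 \right)} C{\left(-2,d{\left(4,3 \right)} \right)} + 144 = 0 \cdot \frac{1}{11} \left(-2\right) + 144 = 0 \left(- \frac{2}{11}\right) + 144 = 0 + 144 = 144$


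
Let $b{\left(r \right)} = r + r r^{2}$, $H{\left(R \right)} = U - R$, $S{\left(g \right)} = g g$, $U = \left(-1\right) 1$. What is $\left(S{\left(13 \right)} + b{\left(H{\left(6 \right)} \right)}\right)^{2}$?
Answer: $32761$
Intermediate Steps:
$U = -1$
$S{\left(g \right)} = g^{2}$
$H{\left(R \right)} = -1 - R$
$b{\left(r \right)} = r + r^{3}$
$\left(S{\left(13 \right)} + b{\left(H{\left(6 \right)} \right)}\right)^{2} = \left(13^{2} + \left(\left(-1 - 6\right) + \left(-1 - 6\right)^{3}\right)\right)^{2} = \left(169 + \left(\left(-1 - 6\right) + \left(-1 - 6\right)^{3}\right)\right)^{2} = \left(169 + \left(-7 + \left(-7\right)^{3}\right)\right)^{2} = \left(169 - 350\right)^{2} = \left(-181\right)^{2} = 32761$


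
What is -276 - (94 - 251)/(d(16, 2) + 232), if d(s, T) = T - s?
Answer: -60011/218 ≈ -275.28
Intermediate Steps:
-276 - (94 - 251)/(d(16, 2) + 232) = -276 - (94 - 251)/((2 - 1*16) + 232) = -276 - (-157)/((2 - 16) + 232) = -276 - (-157)/(-14 + 232) = -276 - (-157)/218 = -276 - 1*(-157/218) = -276 + 157/218 = -60011/218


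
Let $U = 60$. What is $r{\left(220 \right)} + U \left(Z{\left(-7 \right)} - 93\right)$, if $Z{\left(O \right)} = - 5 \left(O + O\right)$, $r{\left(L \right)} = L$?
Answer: $-1160$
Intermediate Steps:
$Z{\left(O \right)} = - 10 O$ ($Z{\left(O \right)} = - 5 \cdot 2 O = - 10 O$)
$r{\left(220 \right)} + U \left(Z{\left(-7 \right)} - 93\right) = 220 + 60 \left(\left(-10\right) \left(-7\right) - 93\right) = 220 + 60 \left(70 - 93\right) = 220 + 60 \left(-23\right) = 220 - 1380 = -1160$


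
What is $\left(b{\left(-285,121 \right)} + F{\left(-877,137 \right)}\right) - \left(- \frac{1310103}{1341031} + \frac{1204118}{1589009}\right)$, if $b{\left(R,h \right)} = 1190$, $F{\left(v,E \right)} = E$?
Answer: $\frac{2828185011518502}{2130910328279} \approx 1327.2$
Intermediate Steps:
$\left(b{\left(-285,121 \right)} + F{\left(-877,137 \right)}\right) - \left(- \frac{1310103}{1341031} + \frac{1204118}{1589009}\right) = \left(1190 + 137\right) - \left(- \frac{1310103}{1341031} + \frac{1204118}{1589009}\right) = 1327 - - \frac{467005892269}{2130910328279} = 1327 + \left(- \frac{1204118}{1589009} + \frac{1310103}{1341031}\right) = 1327 + \frac{467005892269}{2130910328279} = \frac{2828185011518502}{2130910328279}$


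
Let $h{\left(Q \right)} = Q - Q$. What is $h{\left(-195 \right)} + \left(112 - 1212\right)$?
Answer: $-1100$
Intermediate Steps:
$h{\left(Q \right)} = 0$
$h{\left(-195 \right)} + \left(112 - 1212\right) = 0 + \left(112 - 1212\right) = 0 - 1100 = -1100$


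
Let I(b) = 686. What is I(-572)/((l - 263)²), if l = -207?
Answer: 343/110450 ≈ 0.0031055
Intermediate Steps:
I(-572)/((l - 263)²) = 686/((-207 - 263)²) = 686/((-470)²) = 686/220900 = 686*(1/220900) = 343/110450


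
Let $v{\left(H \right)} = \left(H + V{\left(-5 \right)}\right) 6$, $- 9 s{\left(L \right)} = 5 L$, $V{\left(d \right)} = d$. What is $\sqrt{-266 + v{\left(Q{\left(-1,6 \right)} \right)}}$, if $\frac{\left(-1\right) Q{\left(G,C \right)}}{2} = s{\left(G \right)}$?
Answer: $\frac{2 i \sqrt{681}}{3} \approx 17.397 i$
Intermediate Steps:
$s{\left(L \right)} = - \frac{5 L}{9}$
$Q{\left(G,C \right)} = \frac{10 G}{9}$ ($Q{\left(G,C \right)} = - 2 \left(- \frac{5 G}{9}\right) = \frac{10 G}{9}$)
$v{\left(H \right)} = -30 + 6 H$ ($v{\left(H \right)} = \left(H - 5\right) 6 = \left(-5 + H\right) 6 = -30 + 6 H$)
$\sqrt{-266 + v{\left(Q{\left(-1,6 \right)} \right)}} = \sqrt{-266 - \left(30 - 6 \cdot \frac{10}{9} \left(-1\right)\right)} = \sqrt{-266 + \left(-30 + 6 \left(- \frac{10}{9}\right)\right)} = \sqrt{-266 - \frac{110}{3}} = \sqrt{- \frac{908}{3}} = \frac{2 i \sqrt{681}}{3}$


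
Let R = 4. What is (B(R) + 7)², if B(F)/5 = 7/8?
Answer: 8281/64 ≈ 129.39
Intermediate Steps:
B(F) = 35/8 (B(F) = 5*(7/8) = 35/8)
(B(R) + 7)² = (35/8 + 7)² = (91/8)² = 8281/64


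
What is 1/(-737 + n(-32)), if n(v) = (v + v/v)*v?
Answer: 1/255 ≈ 0.0039216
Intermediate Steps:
n(v) = v*(1 + v) (n(v) = (v + 1)*v = (1 + v)*v = v*(1 + v))
1/(-737 + n(-32)) = 1/(-737 - 32*(1 - 32)) = 1/(-737 - 32*(-31)) = 1/(-737 + 992) = 1/255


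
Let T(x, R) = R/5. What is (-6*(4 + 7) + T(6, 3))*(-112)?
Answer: 36624/5 ≈ 7324.8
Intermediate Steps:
T(x, R) = R/5 (T(x, R) = R*(1/5) = R/5)
(-6*(4 + 7) + T(6, 3))*(-112) = (-6*(4 + 7) + (1/5)*3)*(-112) = (-6*11 + 3/5)*(-112) = (-66 + 3/5)*(-112) = -327/5*(-112) = 36624/5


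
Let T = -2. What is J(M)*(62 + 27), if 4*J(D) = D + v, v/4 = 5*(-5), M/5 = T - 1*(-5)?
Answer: -7565/4 ≈ -1891.3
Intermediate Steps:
M = 15 (M = 5*(-2 - 1*(-5)) = 5*(-2 + 5) = 5*3 = 15)
v = -100 (v = 4*(5*(-5)) = 4*(-25) = -100)
J(D) = -25 + D/4 (J(D) = (D - 100)/4 = (-100 + D)/4 = -25 + D/4)
J(M)*(62 + 27) = (-25 + (¼)*15)*(62 + 27) = (-25 + 15/4)*89 = -85/4*89 = -7565/4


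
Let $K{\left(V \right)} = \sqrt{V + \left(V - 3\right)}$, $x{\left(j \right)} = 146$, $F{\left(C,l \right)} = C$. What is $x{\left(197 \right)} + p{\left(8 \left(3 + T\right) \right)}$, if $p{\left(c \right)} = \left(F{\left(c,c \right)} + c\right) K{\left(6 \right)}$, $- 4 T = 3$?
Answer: $254$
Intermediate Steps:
$T = - \frac{3}{4}$ ($T = \left(- \frac{1}{4}\right) 3 = - \frac{3}{4} \approx -0.75$)
$K{\left(V \right)} = \sqrt{-3 + 2 V}$ ($K{\left(V \right)} = \sqrt{V + \left(V - 3\right)} = \sqrt{V + \left(-3 + V\right)} = \sqrt{-3 + 2 V}$)
$p{\left(c \right)} = 6 c$ ($p{\left(c \right)} = \left(c + c\right) \sqrt{-3 + 2 \cdot 6} = 2 c \sqrt{-3 + 12} = 2 c \sqrt{9} = 2 c 3 = 6 c$)
$x{\left(197 \right)} + p{\left(8 \left(3 + T\right) \right)} = 146 + 6 \cdot 8 \left(3 - \frac{3}{4}\right) = 146 + 6 \cdot 8 \cdot \frac{9}{4} = 146 + 6 \cdot 18 = 146 + 108 = 254$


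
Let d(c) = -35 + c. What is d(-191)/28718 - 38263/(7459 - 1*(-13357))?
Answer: -551770625/298896944 ≈ -1.8460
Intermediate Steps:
d(-191)/28718 - 38263/(7459 - 1*(-13357)) = (-35 - 191)/28718 - 38263/(7459 - 1*(-13357)) = -226*1/28718 - 38263/(7459 + 13357) = -113/14359 - 38263/20816 = -551770625/298896944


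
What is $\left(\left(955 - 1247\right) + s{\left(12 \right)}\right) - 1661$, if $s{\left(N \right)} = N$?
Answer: $-1941$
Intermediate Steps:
$\left(\left(955 - 1247\right) + s{\left(12 \right)}\right) - 1661 = \left(\left(955 - 1247\right) + 12\right) - 1661 = \left(-292 + 12\right) - 1661 = -280 - 1661 = -1941$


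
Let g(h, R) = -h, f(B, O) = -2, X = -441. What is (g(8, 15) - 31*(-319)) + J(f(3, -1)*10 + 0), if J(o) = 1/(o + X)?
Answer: 4555140/461 ≈ 9881.0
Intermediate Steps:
J(o) = 1/(-441 + o) (J(o) = 1/(o - 441) = 1/(-441 + o))
(g(8, 15) - 31*(-319)) + J(f(3, -1)*10 + 0) = (-1*8 - 31*(-319)) + 1/(-441 + (-2*10 + 0)) = (-8 + 9889) + 1/(-441 + (-20 + 0)) = 9881 + 1/(-441 - 20) = 9881 + 1/(-461) = 9881 - 1/461 = 4555140/461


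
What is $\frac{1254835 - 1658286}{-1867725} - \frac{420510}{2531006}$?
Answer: $\frac{117869930978}{2363611590675} \approx 0.049869$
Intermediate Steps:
$\frac{1254835 - 1658286}{-1867725} - \frac{420510}{2531006} = \left(-403451\right) \left(- \frac{1}{1867725}\right) - \frac{210255}{1265503} = \frac{403451}{1867725} - \frac{210255}{1265503} = \frac{117869930978}{2363611590675}$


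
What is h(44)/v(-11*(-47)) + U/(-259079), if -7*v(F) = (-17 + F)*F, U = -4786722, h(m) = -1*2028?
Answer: 310261380621/16742980375 ≈ 18.531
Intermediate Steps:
h(m) = -2028
v(F) = -F*(-17 + F)/7 (v(F) = -(-17 + F)*F/7 = -F*(-17 + F)/7)
h(44)/v(-11*(-47)) + U/(-259079) = -2028*7/(517*(17 - (-11)*(-47))) - 4786722/(-259079) = -2028*7/(517*(17 - 1*517)) - 4786722*(-1/259079) = -2028*7/(517*(17 - 517)) + 4786722/259079 = -2028/((1/7)*517*(-500)) + 4786722/259079 = -2028/(-258500/7) + 4786722/259079 = -2028*(-7/258500) + 4786722/259079 = 3549/64625 + 4786722/259079 = 310261380621/16742980375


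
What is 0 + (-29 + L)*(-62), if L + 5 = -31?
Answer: 4030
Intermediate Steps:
L = -36 (L = -5 - 31 = -36)
0 + (-29 + L)*(-62) = 0 + (-29 - 36)*(-62) = 0 - 65*(-62) = 0 + 4030 = 4030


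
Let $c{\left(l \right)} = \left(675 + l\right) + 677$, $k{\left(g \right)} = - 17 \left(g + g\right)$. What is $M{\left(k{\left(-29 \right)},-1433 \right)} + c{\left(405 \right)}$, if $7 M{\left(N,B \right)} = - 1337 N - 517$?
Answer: $- \frac{1306500}{7} \approx -1.8664 \cdot 10^{5}$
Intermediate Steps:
$k{\left(g \right)} = - 34 g$ ($k{\left(g \right)} = - 17 \cdot 2 g = - 34 g$)
$M{\left(N,B \right)} = - \frac{517}{7} - 191 N$ ($M{\left(N,B \right)} = \frac{- 1337 N - 517}{7} = \frac{-517 - 1337 N}{7} = - \frac{517}{7} - 191 N$)
$c{\left(l \right)} = 1352 + l$
$M{\left(k{\left(-29 \right)},-1433 \right)} + c{\left(405 \right)} = \left(- \frac{517}{7} - 191 \left(\left(-34\right) \left(-29\right)\right)\right) + \left(1352 + 405\right) = \left(- \frac{517}{7} - 188326\right) + 1757 = - \frac{1318799}{7} + 1757 = - \frac{1306500}{7}$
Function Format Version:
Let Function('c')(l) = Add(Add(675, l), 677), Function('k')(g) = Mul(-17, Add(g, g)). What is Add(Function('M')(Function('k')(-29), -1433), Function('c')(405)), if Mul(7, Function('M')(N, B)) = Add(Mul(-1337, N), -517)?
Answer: Rational(-1306500, 7) ≈ -1.8664e+5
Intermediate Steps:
Function('k')(g) = Mul(-34, g) (Function('k')(g) = Mul(-17, Mul(2, g)) = Mul(-34, g))
Function('M')(N, B) = Add(Rational(-517, 7), Mul(-191, N)) (Function('M')(N, B) = Mul(Rational(1, 7), Add(Mul(-1337, N), -517)) = Mul(Rational(1, 7), Add(-517, Mul(-1337, N))) = Add(Rational(-517, 7), Mul(-191, N)))
Function('c')(l) = Add(1352, l)
Add(Function('M')(Function('k')(-29), -1433), Function('c')(405)) = Add(Add(Rational(-517, 7), Mul(-191, Mul(-34, -29))), Add(1352, 405)) = Add(Add(Rational(-517, 7), Mul(-191, 986)), 1757) = Add(Add(Rational(-517, 7), -188326), 1757) = Add(Rational(-1318799, 7), 1757) = Rational(-1306500, 7)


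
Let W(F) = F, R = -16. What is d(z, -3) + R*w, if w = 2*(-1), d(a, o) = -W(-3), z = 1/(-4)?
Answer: 35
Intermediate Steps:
z = -¼ ≈ -0.25000
d(a, o) = 3 (d(a, o) = -1*(-3) = 3)
w = -2
d(z, -3) + R*w = 3 - 16*(-2) = 3 + 32 = 35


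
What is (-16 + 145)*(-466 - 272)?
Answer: -95202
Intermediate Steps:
(-16 + 145)*(-466 - 272) = 129*(-738) = -95202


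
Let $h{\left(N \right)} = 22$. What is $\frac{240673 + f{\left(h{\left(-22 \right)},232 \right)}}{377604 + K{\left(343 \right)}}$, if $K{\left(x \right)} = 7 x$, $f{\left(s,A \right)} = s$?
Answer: $\frac{48139}{76001} \approx 0.6334$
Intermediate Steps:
$\frac{240673 + f{\left(h{\left(-22 \right)},232 \right)}}{377604 + K{\left(343 \right)}} = \frac{240673 + 22}{377604 + 7 \cdot 343} = \frac{240695}{377604 + 2401} = \frac{240695}{380005} = 240695 \cdot \frac{1}{380005} = \frac{48139}{76001}$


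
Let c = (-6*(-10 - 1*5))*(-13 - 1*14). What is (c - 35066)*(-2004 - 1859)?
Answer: 144847048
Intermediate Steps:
c = -2430 (c = (-6*(-10 - 5))*(-13 - 14) = -6*(-15)*(-27) = 90*(-27) = -2430)
(c - 35066)*(-2004 - 1859) = (-2430 - 35066)*(-2004 - 1859) = -37496*(-3863) = 144847048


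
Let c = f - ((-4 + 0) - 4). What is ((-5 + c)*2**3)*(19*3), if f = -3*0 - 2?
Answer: 456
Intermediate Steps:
f = -2 (f = 0 - 2 = -2)
c = 6 (c = -2 - ((-4 + 0) - 4) = -2 - (-4 - 4) = -2 - 1*(-8) = -2 + 8 = 6)
((-5 + c)*2**3)*(19*3) = ((-5 + 6)*2**3)*(19*3) = (1*8)*57 = 8*57 = 456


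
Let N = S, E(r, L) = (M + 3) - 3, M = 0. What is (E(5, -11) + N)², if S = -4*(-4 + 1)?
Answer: 144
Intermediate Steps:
E(r, L) = 0 (E(r, L) = (0 + 3) - 3 = 3 - 3 = 0)
S = 12 (S = -4*(-3) = 12)
N = 12
(E(5, -11) + N)² = (0 + 12)² = 12² = 144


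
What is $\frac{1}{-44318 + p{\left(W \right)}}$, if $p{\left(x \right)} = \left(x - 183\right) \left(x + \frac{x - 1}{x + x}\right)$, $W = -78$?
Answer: $- \frac{52}{1252793} \approx -4.1507 \cdot 10^{-5}$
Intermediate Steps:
$p{\left(x \right)} = \left(-183 + x\right) \left(x + \frac{-1 + x}{2 x}\right)$
$\frac{1}{-44318 + p{\left(W \right)}} = \frac{1}{-44318 + \left(-92 + \left(-78\right)^{2} - -14235 + \frac{183}{2 \left(-78\right)}\right)} = \frac{1}{-44318 + \left(-92 + 6084 + 14235 + \frac{183}{2} \left(- \frac{1}{78}\right)\right)} = \frac{1}{-44318 + \left(-92 + 6084 + 14235 - \frac{61}{52}\right)} = \frac{1}{-44318 + \frac{1051743}{52}} = \frac{1}{- \frac{1252793}{52}} = - \frac{52}{1252793}$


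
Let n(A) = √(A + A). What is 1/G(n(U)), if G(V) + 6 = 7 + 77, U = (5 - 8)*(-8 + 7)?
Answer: 1/78 ≈ 0.012821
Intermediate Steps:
U = 3 (U = -3*(-1) = 3)
n(A) = √2*√A (n(A) = √(2*A) = √2*√A)
G(V) = 78 (G(V) = -6 + (7 + 77) = -6 + 84 = 78)
1/G(n(U)) = 1/78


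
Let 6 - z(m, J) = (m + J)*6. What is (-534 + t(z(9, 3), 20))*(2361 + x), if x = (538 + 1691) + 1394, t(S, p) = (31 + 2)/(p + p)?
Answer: -15952596/5 ≈ -3.1905e+6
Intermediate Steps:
z(m, J) = 6 - 6*J - 6*m (z(m, J) = 6 - (m + J)*6 = 6 - (J + m)*6 = 6 - (6*J + 6*m) = 6 + (-6*J - 6*m) = 6 - 6*J - 6*m)
t(S, p) = 33/(2*p) (t(S, p) = 33/((2*p)) = 33*(1/(2*p)) = 33/(2*p))
x = 3623 (x = 2229 + 1394 = 3623)
(-534 + t(z(9, 3), 20))*(2361 + x) = (-534 + (33/2)/20)*(2361 + 3623) = (-534 + (33/2)*(1/20))*5984 = (-534 + 33/40)*5984 = -21327/40*5984 = -15952596/5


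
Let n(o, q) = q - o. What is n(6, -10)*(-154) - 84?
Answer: 2380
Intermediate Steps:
n(6, -10)*(-154) - 84 = (-10 - 1*6)*(-154) - 84 = (-10 - 6)*(-154) - 84 = -16*(-154) - 84 = 2464 - 84 = 2380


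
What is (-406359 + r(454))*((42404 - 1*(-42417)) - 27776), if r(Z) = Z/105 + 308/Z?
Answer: -36833756983211/1589 ≈ -2.3180e+10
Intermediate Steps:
r(Z) = 308/Z + Z/105 (r(Z) = Z*(1/105) + 308/Z = Z/105 + 308/Z = 308/Z + Z/105)
(-406359 + r(454))*((42404 - 1*(-42417)) - 27776) = (-406359 + (308/454 + (1/105)*454))*((42404 - 1*(-42417)) - 27776) = (-406359 + (308*(1/454) + 454/105))*((42404 + 42417) - 27776) = (-406359 + (154/227 + 454/105))*(84821 - 27776) = (-406359 + 119228/23835)*57045 = -9685447537/23835*57045 = -36833756983211/1589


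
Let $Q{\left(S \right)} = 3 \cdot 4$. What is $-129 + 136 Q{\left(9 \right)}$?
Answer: $1503$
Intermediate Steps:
$Q{\left(S \right)} = 12$
$-129 + 136 Q{\left(9 \right)} = -129 + 136 \cdot 12 = -129 + 1632 = 1503$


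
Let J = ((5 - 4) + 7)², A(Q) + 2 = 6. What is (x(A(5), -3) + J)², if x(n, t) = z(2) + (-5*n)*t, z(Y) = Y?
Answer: 15876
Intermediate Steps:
A(Q) = 4 (A(Q) = -2 + 6 = 4)
x(n, t) = 2 - 5*n*t (x(n, t) = 2 + (-5*n)*t = 2 - 5*n*t)
J = 64 (J = (1 + 7)² = 8² = 64)
(x(A(5), -3) + J)² = ((2 - 5*4*(-3)) + 64)² = ((2 + 60) + 64)² = (62 + 64)² = 126² = 15876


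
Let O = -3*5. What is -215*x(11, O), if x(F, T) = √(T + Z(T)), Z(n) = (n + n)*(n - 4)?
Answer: -215*√555 ≈ -5065.1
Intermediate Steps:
Z(n) = 2*n*(-4 + n) (Z(n) = (2*n)*(-4 + n) = 2*n*(-4 + n))
O = -15
x(F, T) = √(T + 2*T*(-4 + T))
-215*x(11, O) = -215*√555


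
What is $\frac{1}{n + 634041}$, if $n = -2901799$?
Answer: $- \frac{1}{2267758} \approx -4.4096 \cdot 10^{-7}$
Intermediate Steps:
$\frac{1}{n + 634041} = \frac{1}{-2901799 + 634041} = \frac{1}{-2267758} = - \frac{1}{2267758}$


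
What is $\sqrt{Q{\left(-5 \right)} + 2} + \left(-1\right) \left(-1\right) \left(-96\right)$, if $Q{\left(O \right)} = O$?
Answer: $-96 + i \sqrt{3} \approx -96.0 + 1.732 i$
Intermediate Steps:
$\sqrt{Q{\left(-5 \right)} + 2} + \left(-1\right) \left(-1\right) \left(-96\right) = \sqrt{-5 + 2} + \left(-1\right) \left(-1\right) \left(-96\right) = \sqrt{-3} + 1 \left(-96\right) = i \sqrt{3} - 96 = -96 + i \sqrt{3}$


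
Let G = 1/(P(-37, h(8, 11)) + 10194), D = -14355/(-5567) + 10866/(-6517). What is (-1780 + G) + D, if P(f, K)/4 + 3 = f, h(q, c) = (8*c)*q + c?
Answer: -34086862249721/19159732354 ≈ -1779.1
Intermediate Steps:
h(q, c) = c + 8*c*q (h(q, c) = 8*c*q + c = c + 8*c*q)
P(f, K) = -12 + 4*f
D = 1740027/1909481 (D = -14355*(-1/5567) + 10866*(-1/6517) = 14355/5567 - 10866/6517 = 1740027/1909481 ≈ 0.91126)
G = 1/10034 (G = 1/((-12 + 4*(-37)) + 10194) = 1/((-12 - 148) + 10194) = 1/(-160 + 10194) = 1/10034 ≈ 9.9661e-5)
(-1780 + G) + D = (-1780 + 1/10034) + 1740027/1909481 = -17860519/10034 + 1740027/1909481 = -34086862249721/19159732354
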